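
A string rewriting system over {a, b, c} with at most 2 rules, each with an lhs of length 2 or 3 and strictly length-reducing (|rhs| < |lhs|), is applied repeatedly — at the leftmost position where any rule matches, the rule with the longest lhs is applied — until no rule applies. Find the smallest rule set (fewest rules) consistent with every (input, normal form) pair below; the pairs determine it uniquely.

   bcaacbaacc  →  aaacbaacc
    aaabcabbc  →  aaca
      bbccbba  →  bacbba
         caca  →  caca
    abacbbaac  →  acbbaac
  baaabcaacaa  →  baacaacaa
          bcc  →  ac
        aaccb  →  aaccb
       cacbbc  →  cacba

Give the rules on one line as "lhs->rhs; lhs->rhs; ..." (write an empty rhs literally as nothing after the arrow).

ab->; bc->a

  | bcaacbaacc => aaacbaacc
  | aaabcabbc => aacabbc => aacbc => aaca
  | bbccbba => bacbba
  | caca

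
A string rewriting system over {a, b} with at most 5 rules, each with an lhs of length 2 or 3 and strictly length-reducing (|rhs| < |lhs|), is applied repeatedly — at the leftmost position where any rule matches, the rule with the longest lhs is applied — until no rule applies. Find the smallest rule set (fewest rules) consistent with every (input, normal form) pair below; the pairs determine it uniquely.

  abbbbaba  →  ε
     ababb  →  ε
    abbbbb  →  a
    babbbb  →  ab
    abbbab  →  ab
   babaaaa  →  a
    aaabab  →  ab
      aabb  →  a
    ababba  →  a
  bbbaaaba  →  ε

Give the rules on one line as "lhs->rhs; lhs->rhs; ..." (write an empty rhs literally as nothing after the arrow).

  | abbbbaba => aababa => baba => ba => ε
  | ababb => abb => aa => ε
  | abbbbb => aabb => bb => a
  | babbbb => bbbb => ab

aa->; ba->; bb->a; bbb->a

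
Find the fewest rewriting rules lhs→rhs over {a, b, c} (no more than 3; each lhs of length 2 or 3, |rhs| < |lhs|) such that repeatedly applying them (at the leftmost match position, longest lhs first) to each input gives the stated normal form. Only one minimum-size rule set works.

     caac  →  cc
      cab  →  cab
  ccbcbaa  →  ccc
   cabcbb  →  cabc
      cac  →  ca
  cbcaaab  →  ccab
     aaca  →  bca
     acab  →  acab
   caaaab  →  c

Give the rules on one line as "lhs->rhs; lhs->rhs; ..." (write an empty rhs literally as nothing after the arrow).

  | caac => cbc => cc
  | cab
  | ccbcbaa => cccbaa => cccaa => cccb => ccc
  | cabcbb => cabcb => cabc

aa->b; cac->ca; cb->c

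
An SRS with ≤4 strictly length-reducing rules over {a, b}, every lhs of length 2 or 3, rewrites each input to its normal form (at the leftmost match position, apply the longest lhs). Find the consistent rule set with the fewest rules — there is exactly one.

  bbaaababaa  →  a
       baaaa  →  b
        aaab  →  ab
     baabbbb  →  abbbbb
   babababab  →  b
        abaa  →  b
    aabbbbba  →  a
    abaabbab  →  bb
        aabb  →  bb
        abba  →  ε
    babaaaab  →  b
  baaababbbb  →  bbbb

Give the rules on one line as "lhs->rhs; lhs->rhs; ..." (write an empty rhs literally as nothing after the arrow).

  | bbaaababaa => babababaa => ababaa => aaa => a
  | baaaa => abaa => aab => b
  | aaab => ab
  | baabbbb => abbbbb

aa->; ba->a; baa->ab; bab->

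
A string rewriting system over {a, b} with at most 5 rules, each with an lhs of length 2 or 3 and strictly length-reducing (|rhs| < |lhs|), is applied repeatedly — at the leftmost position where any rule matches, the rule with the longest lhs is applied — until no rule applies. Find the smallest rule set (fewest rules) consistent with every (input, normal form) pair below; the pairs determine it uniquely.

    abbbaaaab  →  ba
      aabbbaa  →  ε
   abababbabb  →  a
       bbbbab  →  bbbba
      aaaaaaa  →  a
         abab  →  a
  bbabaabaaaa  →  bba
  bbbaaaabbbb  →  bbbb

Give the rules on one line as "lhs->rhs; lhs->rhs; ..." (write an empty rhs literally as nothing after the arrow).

  | abbbaaaab => baaaab => baab => ba
  | aabbbaa => abbaa => aa => ε
  | abababbabb => aababbabb => aabbabb => ababb => aabb => ab => a
  | bbbbab => bbbba

aa->; aab->a; ab->a; abb->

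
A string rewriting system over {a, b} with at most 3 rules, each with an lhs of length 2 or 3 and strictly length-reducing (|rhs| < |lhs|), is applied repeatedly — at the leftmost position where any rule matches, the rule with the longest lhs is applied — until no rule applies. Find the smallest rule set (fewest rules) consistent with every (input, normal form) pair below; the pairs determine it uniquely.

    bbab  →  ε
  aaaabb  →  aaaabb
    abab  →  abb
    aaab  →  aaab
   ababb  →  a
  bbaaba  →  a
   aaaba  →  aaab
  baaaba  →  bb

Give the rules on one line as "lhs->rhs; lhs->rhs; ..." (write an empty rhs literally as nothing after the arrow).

  | bbab => bbb => ε
  | aaaabb
  | abab => abb
  | aaab

ba->b; bbb->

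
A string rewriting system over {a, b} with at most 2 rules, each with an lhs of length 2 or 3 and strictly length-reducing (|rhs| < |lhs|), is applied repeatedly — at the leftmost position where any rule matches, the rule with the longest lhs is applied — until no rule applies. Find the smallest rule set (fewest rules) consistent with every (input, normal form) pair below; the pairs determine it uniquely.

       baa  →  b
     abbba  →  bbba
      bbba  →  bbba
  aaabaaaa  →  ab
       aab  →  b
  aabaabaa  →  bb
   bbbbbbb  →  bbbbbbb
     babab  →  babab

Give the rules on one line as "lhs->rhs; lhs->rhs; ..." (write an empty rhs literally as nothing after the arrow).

  | baa => b
  | abbba => bbba
  | bbba
  | aaabaaaa => abaaaa => abaa => ab

aa->; abb->bb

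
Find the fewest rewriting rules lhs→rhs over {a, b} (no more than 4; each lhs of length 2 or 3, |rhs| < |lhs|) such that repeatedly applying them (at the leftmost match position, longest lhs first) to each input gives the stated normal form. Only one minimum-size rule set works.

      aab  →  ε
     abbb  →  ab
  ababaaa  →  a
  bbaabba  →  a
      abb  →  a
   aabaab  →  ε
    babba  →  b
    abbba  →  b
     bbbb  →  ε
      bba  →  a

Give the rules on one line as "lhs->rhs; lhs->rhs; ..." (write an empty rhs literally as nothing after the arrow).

  | aab => bb => ε
  | abbb => ab
  | ababaaa => aabaaa => bbaaa => aaa => ba => a
  | bbaabba => aabba => bbba => ba => a

aa->b; ba->a; bb->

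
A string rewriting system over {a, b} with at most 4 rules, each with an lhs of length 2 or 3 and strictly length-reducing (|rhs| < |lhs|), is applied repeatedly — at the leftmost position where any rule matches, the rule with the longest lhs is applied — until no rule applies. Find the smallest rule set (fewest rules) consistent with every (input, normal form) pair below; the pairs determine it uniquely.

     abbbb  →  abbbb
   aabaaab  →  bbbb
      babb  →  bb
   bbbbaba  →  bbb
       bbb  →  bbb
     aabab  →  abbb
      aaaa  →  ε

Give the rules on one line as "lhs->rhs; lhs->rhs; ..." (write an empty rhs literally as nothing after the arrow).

aaa->b; aba->bb; ba->; baa->ab

  | abbbb
  | aabaaab => abbaab => ababb => bbbb
  | babb => bb
  | bbbbaba => bbbba => bbb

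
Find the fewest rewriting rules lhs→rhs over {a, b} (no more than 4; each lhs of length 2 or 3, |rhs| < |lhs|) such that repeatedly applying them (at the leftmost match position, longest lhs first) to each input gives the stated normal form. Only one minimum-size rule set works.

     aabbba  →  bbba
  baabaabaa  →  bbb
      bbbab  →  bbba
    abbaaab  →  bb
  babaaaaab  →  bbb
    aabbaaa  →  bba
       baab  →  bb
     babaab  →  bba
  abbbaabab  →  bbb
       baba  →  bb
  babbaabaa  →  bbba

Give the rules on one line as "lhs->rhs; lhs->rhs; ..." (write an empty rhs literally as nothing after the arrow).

  | aabbba => bbba
  | baabaabaa => bbaabaa => bbbaa => bbb
  | bbbab => bbba
  | abbaaab => abaaab => baab => bb

aa->; ab->a; aba->b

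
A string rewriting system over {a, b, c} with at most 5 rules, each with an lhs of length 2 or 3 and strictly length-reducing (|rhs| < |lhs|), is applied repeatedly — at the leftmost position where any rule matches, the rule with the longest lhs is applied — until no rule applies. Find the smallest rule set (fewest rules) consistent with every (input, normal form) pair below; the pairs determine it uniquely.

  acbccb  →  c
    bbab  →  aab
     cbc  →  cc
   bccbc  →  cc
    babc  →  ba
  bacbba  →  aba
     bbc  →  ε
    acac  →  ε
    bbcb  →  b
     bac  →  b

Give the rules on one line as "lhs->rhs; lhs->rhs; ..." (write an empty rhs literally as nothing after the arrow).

  | acbccb => bccb => cb => c
  | bbab => aab
  | cbc => cc
  | bccbc => cbc => cc

ac->; bb->a; bc->; cb->c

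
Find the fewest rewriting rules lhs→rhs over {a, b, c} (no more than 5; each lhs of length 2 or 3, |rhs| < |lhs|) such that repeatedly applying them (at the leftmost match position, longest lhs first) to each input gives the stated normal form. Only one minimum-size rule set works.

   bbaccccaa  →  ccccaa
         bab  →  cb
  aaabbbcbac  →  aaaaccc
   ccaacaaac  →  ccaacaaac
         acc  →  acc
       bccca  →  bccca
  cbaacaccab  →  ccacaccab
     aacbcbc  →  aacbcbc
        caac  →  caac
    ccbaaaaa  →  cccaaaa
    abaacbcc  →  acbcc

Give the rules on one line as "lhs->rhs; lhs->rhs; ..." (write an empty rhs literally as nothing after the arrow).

aba->; ba->c; bba->; bbb->a

  | bbaccccaa => ccccaa
  | bab => cb
  | aaabbbcbac => aaaacbac => aaaaccc
  | ccaacaaac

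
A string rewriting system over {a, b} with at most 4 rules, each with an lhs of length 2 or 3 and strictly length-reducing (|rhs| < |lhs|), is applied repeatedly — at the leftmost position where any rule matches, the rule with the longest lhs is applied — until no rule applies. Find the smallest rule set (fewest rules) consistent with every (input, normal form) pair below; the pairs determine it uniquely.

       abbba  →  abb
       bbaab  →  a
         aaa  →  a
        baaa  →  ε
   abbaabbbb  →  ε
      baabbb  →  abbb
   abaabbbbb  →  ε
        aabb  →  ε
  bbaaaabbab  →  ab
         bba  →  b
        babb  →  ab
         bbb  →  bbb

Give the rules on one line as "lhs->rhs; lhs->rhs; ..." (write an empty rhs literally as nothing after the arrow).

aa->; aab->aa; ba->; bab->a

  | abbba => abb
  | bbaab => bab => a
  | aaa => a
  | baaa => aa => ε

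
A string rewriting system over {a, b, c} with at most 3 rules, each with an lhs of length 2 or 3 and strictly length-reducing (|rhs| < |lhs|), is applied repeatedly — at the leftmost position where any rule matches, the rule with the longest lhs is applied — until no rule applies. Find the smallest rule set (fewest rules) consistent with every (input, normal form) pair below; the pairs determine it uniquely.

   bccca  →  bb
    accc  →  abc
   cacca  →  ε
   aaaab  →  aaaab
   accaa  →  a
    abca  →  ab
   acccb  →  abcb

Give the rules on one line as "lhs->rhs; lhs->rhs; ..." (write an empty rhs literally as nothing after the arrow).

ca->; cac->; ccc->bc

  | bccca => bbca => bb
  | accc => abc
  | cacca => ca => ε
  | aaaab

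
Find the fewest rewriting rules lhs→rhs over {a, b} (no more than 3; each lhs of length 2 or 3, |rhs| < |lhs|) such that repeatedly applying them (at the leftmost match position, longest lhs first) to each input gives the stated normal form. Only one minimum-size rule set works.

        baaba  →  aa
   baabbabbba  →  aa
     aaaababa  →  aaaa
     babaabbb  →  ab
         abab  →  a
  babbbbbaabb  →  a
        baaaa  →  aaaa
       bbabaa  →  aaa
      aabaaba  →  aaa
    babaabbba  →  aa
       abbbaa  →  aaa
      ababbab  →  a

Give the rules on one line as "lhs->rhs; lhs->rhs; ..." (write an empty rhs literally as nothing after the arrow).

aab->a; ba->a

  | baaba => aaba => aa
  | baabbabbba => aabbabbba => ababbba => aabbba => abba => aba => aa
  | aaaababa => aaaaba => aaaa
  | babaabbb => abaabbb => aaabbb => aabb => ab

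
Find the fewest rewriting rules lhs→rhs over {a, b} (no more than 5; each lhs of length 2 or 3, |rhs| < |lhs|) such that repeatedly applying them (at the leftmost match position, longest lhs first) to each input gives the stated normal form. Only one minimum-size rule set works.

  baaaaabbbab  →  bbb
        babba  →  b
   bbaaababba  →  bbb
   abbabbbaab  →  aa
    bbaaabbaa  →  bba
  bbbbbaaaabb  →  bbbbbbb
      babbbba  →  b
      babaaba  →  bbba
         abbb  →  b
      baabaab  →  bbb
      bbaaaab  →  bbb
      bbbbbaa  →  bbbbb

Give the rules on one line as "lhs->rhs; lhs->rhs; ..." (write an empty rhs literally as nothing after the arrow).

  | baaaaabbbab => baaabbbab => babbbab => babab => bbab => bbb
  | babba => baa => b
  | bbaaababba => bbababba => bbbabba => bbbaa => bbb
  | abbabbbaab => aabbbaab => abbaab => aaab => aa

aab->a; ab->b; abb->a; baa->b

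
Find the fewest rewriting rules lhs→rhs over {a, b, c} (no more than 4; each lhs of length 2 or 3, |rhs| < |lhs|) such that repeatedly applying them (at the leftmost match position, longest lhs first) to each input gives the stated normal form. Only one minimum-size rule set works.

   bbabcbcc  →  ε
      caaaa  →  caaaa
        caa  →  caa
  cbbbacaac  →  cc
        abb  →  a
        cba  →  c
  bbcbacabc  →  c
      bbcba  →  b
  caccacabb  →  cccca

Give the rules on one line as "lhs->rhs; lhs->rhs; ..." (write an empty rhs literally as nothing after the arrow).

  | bbabcbcc => bbcbcc => bbcc => bc => ε
  | caaaa
  | caa
  | cbbbacaac => cbbcaac => cbaac => cac => cc

ab->a; ac->c; ba->; bc->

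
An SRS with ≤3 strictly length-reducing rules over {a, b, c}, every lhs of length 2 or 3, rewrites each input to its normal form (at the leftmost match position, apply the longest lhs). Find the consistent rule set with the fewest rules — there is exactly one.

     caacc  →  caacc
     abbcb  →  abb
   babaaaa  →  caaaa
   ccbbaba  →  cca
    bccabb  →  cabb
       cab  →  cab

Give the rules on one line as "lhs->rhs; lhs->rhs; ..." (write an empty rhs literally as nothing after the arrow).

bab->c; bc->

  | caacc
  | abbcb => abb
  | babaaaa => caaaa
  | ccbbaba => ccbca => cca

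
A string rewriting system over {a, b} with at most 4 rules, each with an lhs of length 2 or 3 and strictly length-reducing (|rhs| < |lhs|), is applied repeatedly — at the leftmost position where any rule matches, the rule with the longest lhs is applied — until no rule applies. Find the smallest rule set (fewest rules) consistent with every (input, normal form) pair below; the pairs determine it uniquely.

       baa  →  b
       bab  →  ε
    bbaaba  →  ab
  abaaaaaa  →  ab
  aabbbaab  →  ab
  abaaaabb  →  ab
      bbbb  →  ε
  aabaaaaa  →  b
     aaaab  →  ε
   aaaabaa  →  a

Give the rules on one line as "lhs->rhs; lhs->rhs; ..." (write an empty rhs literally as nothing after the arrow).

aa->b; ba->b; bb->; bba->

  | baa => ba => b
  | bab => bb => ε
  | bbaaba => aba => ab
  | abaaaaaa => abaaaaa => abaaaa => abaaa => abaa => aba => ab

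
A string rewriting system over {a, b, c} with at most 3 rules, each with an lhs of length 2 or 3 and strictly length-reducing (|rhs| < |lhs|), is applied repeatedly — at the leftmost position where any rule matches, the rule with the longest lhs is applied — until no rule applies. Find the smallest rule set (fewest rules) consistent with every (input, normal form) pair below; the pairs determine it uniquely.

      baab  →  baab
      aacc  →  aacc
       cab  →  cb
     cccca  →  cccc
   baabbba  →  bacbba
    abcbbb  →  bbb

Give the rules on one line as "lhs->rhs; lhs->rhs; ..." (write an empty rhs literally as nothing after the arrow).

  | baab
  | aacc
  | cab => cb
  | cccca => cccc

abb->cb; abc->; ca->c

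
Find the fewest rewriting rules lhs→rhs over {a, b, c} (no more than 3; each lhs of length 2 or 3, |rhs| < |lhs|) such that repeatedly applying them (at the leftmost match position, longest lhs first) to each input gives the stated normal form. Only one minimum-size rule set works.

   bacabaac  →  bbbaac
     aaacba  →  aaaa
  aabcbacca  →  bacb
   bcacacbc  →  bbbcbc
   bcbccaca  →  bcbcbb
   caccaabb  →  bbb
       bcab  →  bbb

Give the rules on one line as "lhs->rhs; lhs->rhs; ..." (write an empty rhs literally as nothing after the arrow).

  | bacabaac => babbaac => bbbaac
  | aaacba => aaaa
  | aabcbacca => abcbacca => bcbacca => bacca => bacb
  | bcacacbc => bbcacbc => bbbcbc

ab->b; ca->b; cba->a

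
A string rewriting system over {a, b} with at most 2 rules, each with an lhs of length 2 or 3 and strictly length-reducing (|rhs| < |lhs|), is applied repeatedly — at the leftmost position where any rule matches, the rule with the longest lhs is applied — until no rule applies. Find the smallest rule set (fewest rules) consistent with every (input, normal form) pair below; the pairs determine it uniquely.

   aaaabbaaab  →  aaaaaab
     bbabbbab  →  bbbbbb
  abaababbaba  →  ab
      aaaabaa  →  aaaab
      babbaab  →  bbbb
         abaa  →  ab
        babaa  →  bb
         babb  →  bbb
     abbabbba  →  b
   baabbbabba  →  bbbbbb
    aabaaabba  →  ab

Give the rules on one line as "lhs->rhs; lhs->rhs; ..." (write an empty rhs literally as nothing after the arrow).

abb->; ba->b

  | aaaabbaaab => aaaaaab
  | bbabbbab => bbbbbab => bbbbbb
  | abaababbaba => abababbaba => abbabbaba => abbaba => aba => ab
  | aaaabaa => aaaaba => aaaab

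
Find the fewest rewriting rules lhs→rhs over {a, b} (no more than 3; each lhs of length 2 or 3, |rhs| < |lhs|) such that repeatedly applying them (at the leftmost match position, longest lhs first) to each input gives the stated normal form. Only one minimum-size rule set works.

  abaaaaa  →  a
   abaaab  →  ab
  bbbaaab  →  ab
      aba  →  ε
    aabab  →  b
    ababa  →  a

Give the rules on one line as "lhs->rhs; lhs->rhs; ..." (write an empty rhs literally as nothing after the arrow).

aa->a; aba->; ba->a

  | abaaaaa => aaaa => aaa => aa => a
  | abaaab => aab => ab
  | bbbaaab => bbaaab => baaab => aaab => aab => ab
  | aba => ε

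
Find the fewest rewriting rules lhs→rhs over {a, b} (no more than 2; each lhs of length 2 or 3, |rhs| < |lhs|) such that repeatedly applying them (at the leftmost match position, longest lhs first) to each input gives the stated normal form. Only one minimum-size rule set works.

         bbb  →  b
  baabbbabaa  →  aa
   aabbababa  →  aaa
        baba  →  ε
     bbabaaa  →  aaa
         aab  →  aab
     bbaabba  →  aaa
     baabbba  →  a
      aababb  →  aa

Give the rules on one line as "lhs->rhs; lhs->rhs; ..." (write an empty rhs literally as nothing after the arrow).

  | bbb => b
  | baabbbabaa => abbbabaa => ababaa => abaa => aa
  | aabbababa => aaababa => aaaba => aaa
  | baba => ba => ε

ba->; bb->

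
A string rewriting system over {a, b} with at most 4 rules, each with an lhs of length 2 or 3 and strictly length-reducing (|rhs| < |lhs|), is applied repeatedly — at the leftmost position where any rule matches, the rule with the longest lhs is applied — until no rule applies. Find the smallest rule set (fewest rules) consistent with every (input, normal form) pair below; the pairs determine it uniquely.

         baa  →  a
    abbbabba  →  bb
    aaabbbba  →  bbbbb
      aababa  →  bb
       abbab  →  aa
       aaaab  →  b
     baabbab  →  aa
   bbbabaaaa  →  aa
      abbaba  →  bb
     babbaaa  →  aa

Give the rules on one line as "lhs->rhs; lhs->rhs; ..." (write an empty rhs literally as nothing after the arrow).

aaa->bb; ab->a; ba->; bab->

  | baa => a
  | abbbabba => abbabba => ababba => aabba => aaba => aaa => bb
  | aaabbbba => bbbbbba => bbbbb
  | aababa => aaaba => bbba => bb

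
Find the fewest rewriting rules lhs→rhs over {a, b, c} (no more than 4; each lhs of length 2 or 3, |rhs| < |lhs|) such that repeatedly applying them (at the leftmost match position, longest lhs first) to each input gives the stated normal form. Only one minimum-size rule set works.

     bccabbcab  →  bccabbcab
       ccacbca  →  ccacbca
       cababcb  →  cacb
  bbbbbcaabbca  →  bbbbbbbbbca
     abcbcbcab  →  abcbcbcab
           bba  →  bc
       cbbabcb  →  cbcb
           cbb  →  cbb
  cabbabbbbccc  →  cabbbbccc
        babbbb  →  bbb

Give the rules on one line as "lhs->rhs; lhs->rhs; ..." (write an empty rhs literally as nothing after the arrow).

  | bccabbcab
  | ccacbca
  | cababcb => cacb
  | bbbbbcaabbca => bbbbbbbbbca

ba->c; bab->; caa->bb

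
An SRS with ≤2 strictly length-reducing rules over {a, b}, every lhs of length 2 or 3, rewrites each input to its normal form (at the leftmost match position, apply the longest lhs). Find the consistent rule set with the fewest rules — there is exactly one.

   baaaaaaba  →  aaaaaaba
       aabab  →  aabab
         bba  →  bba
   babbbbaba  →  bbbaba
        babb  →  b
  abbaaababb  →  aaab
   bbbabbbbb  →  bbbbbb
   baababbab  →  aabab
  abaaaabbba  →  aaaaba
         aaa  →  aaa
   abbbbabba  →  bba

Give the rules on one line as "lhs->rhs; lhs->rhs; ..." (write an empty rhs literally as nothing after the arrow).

  | baaaaaaba => aaaaaaba
  | aabab
  | bba
  | babbbbaba => bbbaba

abb->; baa->aa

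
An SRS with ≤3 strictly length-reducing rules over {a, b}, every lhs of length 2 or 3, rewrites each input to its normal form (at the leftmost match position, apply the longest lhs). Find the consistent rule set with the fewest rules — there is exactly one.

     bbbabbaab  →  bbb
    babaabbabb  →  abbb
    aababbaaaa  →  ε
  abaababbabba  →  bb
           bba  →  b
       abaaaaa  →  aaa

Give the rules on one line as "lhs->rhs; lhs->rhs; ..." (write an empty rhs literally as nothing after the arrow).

  | bbbabbaab => bbbbaab => bbbab => bbb
  | babaabbabb => baabbabb => abbabb => abbb
  | aababbaaaa => abbbaaaa => abbaaa => abaa => ba => ε
  | abaababbabba => bababbabba => babbabba => bbabba => bbba => bb

aba->b; ba->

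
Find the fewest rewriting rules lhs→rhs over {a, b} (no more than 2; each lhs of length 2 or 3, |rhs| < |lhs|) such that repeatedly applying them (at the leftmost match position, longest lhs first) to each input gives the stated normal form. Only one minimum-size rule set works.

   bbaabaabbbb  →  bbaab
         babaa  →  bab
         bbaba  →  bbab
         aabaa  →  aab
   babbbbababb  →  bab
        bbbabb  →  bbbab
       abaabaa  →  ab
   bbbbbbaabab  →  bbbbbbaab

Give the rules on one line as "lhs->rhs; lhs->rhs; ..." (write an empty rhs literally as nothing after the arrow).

aba->ab; abb->ab

  | bbaabaabbbb => bbaababbbb => bbaabbbbb => bbaabbbb => bbaabbb => bbaabb => bbaab
  | babaa => baba => bab
  | bbaba => bbab
  | aabaa => aaba => aab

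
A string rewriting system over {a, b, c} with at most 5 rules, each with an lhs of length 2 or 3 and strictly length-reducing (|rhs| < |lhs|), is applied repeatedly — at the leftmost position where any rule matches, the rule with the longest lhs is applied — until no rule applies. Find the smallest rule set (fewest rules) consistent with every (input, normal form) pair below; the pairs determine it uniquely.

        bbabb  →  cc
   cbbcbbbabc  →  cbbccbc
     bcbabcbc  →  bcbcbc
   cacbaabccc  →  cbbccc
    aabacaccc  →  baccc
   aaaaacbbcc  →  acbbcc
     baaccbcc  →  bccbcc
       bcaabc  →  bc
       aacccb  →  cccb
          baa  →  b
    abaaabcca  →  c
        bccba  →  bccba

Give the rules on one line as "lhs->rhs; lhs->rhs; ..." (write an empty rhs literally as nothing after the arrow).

aa->; ab->; bbb->cc; ca->

  | bbabb => bbb => cc
  | cbbcbbbabc => cbbcccabc => cbbccbc
  | bcbabcbc => bcbcbc
  | cacbaabccc => cbaabccc => cbbccc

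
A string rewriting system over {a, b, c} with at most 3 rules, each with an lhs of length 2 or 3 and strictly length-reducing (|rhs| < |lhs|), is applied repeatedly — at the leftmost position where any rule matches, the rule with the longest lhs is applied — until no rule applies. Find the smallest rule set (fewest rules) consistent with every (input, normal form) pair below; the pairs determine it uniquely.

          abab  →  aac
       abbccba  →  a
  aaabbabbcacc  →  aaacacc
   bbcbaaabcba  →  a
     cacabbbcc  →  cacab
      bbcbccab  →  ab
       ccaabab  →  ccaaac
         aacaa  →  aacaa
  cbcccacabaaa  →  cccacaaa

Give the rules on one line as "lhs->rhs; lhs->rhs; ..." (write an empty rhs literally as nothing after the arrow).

  | abab => aac
  | abbccba => abcba => aba => a
  | aaabbabbcacc => aaabacbcacc => aaacbcacc => aaacacc
  | bbcbaaabcba => bbaaabcba => baabcba => abcba => aba => a

ba->; bab->ac; bc->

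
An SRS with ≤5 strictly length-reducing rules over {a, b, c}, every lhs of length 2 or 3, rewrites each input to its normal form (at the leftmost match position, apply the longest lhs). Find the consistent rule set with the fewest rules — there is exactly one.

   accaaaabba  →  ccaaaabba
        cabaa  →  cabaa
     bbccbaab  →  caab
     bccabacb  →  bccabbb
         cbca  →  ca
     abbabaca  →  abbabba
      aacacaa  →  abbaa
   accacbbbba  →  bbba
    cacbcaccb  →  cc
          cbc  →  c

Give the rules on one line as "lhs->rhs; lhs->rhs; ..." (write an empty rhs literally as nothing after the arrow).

ac->b; acc->cc; bca->ca; cb->

  | accaaaabba => ccaaaabba
  | cabaa
  | bbccbaab => bbcaab => bcaab => caab
  | bccabacb => bccabbb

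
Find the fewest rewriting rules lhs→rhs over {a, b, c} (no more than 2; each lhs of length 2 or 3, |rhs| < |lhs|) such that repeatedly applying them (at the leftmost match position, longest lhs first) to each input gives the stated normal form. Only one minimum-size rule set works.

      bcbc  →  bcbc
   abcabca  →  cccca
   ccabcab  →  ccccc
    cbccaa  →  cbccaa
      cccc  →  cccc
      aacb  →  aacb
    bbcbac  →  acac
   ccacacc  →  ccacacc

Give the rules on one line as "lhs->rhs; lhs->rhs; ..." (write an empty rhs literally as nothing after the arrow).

  | bcbc
  | abcabca => ccabca => cccca
  | ccabcab => ccccab => ccccc
  | cbccaa

ab->c; bbc->aa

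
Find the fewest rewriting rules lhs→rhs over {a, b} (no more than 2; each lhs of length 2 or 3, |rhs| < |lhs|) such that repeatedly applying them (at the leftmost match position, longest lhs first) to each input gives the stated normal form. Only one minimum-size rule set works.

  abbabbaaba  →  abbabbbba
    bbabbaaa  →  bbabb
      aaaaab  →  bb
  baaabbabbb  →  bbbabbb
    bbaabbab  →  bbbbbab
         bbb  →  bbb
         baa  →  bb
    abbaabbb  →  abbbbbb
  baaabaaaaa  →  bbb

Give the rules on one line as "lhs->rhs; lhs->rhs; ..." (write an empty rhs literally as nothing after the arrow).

  | abbabbaaba => abbabbbba
  | bbabbaaa => bbabb
  | aaaaab => aab => bb
  | baaabbabbb => bbbabbb

aa->b; aaa->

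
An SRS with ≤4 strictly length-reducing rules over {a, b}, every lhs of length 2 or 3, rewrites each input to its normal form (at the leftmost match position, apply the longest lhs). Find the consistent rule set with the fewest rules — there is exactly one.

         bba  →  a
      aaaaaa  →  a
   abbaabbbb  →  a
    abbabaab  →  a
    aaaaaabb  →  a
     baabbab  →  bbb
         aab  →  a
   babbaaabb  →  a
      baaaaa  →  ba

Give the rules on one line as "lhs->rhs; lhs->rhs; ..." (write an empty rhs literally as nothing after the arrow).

  | bba => ab => a
  | aaaaaa => aaaaa => aaaa => aaa => aa => a
  | abbaabbbb => abaabbbb => aaabbbb => aabbbb => abbbb => abbb => abb => ab => a
  | abbabaab => ababaab => aabaab => abaab => aaab => aab => ab => a

aa->a; ab->a; bab->bb; bba->ab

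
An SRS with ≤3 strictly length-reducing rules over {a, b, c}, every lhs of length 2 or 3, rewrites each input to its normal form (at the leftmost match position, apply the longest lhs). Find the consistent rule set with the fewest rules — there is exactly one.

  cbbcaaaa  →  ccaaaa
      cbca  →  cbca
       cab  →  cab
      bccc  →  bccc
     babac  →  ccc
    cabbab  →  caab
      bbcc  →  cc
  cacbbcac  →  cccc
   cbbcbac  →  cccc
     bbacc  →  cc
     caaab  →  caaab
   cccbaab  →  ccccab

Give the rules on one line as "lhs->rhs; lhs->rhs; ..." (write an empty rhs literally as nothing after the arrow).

  | cbbcaaaa => ccaaaa
  | cbca
  | cab
  | bccc

ac->c; ba->c; bb->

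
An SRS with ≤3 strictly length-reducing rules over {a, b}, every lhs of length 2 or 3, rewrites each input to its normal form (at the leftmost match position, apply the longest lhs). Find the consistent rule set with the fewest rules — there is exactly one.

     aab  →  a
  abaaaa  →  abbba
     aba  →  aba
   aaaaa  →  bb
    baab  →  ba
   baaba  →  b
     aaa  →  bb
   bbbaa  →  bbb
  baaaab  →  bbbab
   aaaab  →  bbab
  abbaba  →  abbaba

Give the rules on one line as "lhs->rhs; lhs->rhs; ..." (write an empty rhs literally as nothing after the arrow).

aa->; aaa->bb; aab->a

  | aab => a
  | abaaaa => abbba
  | aba
  | aaaaa => bbaa => bb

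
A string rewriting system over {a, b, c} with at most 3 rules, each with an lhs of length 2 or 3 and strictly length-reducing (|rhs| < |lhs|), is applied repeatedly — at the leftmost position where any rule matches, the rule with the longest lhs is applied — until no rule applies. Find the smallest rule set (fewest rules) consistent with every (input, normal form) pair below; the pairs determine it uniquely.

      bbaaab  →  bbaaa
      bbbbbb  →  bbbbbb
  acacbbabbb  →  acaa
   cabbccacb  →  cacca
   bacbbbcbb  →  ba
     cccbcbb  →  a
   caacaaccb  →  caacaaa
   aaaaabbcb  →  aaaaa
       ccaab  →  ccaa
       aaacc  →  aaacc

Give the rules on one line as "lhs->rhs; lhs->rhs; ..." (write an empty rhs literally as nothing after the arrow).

ab->a; cb->; ccb->ba

  | bbaaab => bbaaa
  | bbbbbb
  | acacbbabbb => acababbb => acaabbb => acaabb => acaab => acaa
  | cabbccacb => cabccacb => caccacb => cacca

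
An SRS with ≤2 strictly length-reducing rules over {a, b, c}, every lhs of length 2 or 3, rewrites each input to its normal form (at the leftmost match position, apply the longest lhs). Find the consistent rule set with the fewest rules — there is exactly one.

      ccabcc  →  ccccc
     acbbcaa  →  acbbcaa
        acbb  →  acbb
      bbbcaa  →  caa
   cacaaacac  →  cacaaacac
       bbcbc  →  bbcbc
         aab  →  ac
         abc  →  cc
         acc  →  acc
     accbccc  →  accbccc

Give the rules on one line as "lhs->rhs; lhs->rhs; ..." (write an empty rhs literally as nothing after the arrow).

ab->c; bbb->

  | ccabcc => ccccc
  | acbbcaa
  | acbb
  | bbbcaa => caa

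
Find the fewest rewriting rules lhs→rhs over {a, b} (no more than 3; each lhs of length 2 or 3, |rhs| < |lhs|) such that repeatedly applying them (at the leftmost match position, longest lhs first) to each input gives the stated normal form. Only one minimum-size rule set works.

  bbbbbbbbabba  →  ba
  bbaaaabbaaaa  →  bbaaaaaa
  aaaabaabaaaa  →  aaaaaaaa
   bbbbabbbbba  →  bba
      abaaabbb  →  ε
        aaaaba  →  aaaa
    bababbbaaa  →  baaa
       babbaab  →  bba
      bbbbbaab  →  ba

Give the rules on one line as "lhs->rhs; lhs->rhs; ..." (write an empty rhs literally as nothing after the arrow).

  | bbbbbbbbabba => bbbbbbabba => bbbbabba => bbabba => bbba => ba
  | bbaaaabbaaaa => bbaaabaaaa => bbaaaaaa
  | aaaabaabaaaa => aaaaabaaaa => aaaaaaaa
  | bbbbabbbbba => bbabbbbba => bbbbbba => bbbba => bba

ab->; bbb->b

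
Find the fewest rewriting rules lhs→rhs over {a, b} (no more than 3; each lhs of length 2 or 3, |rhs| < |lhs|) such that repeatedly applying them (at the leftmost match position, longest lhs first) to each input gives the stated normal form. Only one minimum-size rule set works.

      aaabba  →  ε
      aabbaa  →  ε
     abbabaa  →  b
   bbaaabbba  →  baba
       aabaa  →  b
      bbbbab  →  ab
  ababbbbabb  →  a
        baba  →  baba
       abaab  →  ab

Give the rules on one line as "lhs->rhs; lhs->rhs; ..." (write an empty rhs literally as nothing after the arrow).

  | aaabba => babba => baa => bb => ε
  | aabbaa => bbbaa => baa => bb => ε
  | abbabaa => aabaa => bbaa => aa => b
  | bbaaabbba => aaabbba => babbba => baba

aa->b; bb->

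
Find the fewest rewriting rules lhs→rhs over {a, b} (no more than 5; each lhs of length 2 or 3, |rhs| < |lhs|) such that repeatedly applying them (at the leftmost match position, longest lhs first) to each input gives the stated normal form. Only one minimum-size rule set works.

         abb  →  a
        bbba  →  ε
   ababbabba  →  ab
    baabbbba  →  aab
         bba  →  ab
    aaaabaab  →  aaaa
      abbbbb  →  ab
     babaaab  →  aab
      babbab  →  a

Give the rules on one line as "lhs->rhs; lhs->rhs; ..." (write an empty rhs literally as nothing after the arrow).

aba->ab; ba->; bb->; bba->ab

  | abb => a
  | bbba => ba => ε
  | ababbabba => abbbabba => ababba => abbba => aba => ab
  | baabbbba => abbbba => abba => aab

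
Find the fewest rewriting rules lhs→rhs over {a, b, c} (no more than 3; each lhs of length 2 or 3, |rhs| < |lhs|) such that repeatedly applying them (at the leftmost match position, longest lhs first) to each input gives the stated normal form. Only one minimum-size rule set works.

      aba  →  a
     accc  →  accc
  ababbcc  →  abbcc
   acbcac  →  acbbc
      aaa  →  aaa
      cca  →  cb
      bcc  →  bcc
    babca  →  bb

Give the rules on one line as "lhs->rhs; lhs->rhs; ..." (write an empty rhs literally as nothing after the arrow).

ba->; ca->b

  | aba => a
  | accc
  | ababbcc => abbcc
  | acbcac => acbbc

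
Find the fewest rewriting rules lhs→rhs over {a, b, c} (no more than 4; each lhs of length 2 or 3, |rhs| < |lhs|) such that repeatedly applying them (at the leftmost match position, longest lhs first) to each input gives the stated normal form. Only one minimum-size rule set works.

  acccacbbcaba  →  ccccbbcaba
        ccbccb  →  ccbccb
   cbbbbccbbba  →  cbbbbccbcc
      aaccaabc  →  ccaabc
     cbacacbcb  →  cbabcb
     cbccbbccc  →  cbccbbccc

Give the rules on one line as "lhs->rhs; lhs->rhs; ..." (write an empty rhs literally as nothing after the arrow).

  | acccacbbcaba => cccacbbcaba => ccccbbcaba
  | ccbccb
  | cbbbbccbbba => cbbbbccbcc
  | aaccaabc => accaabc => ccaabc

ac->c; bac->ba; bba->cc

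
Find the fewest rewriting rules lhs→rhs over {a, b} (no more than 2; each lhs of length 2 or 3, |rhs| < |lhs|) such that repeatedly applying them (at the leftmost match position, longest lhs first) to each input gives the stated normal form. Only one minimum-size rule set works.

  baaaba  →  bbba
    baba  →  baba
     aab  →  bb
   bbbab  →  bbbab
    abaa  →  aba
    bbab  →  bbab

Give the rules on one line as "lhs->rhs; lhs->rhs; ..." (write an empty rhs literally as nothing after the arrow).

  | baaaba => baaba => bbba
  | baba
  | aab => bb
  | bbbab

aa->a; aab->bb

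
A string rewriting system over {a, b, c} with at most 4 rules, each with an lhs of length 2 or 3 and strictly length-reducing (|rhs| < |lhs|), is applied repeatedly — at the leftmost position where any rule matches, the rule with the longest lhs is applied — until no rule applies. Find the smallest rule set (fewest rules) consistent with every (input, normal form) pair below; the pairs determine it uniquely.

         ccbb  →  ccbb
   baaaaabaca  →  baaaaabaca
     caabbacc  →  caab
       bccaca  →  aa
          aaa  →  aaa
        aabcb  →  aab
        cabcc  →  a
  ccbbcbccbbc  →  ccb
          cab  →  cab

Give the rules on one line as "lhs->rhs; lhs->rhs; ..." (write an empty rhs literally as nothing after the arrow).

  | ccbb
  | baaaaabaca
  | caabbacc => caabbc => caab
  | bccaca => caca => aa

acc->c; bc->; cac->a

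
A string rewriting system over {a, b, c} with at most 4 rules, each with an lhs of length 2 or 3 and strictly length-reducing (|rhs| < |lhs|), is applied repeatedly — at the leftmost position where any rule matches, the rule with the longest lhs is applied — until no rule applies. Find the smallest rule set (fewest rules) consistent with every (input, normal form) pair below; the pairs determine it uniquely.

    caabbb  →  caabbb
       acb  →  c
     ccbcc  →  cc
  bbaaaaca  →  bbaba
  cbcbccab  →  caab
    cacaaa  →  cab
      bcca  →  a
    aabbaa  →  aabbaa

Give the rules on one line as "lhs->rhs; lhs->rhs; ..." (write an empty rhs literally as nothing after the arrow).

aaa->ab; ac->; acb->c; bc->a

  | caabbb
  | acb => c
  | ccbcc => ccac => cc
  | bbaaaaca => bbabaca => bbaba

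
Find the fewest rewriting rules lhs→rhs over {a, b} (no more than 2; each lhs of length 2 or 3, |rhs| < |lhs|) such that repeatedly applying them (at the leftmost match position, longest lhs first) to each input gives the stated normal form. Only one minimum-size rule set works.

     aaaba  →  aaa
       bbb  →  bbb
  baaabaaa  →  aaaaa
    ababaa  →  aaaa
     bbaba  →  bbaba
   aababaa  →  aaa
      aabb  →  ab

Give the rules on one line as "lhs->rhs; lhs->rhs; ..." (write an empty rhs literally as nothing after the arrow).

  | aaaba => aaa
  | bbb
  | baaabaaa => aaabaaa => aaaaa
  | ababaa => abaaa => aaaa

aab->a; baa->aa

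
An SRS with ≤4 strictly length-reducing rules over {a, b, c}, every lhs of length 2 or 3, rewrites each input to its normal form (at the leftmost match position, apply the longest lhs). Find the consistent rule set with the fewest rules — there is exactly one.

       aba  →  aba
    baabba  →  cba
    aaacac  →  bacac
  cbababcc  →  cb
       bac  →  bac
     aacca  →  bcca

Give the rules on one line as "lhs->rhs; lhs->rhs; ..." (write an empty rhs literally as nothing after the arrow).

aa->b; abc->; bbb->c

  | aba
  | baabba => bbbba => cba
  | aaacac => bacac
  | cbababcc => cbabc => cb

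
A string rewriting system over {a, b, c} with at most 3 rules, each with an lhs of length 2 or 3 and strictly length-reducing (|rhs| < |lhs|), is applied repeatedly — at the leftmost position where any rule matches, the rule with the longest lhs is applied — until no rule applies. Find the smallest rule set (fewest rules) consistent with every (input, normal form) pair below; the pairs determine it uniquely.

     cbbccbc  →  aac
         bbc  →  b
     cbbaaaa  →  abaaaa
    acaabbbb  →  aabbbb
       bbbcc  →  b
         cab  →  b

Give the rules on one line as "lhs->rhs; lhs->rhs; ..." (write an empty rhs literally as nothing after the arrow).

  | cbbccbc => abccbc => acbc => aac
  | bbc => b
  | cbbaaaa => abaaaa
  | acaabbbb => aabbbb

bc->; ca->; cb->a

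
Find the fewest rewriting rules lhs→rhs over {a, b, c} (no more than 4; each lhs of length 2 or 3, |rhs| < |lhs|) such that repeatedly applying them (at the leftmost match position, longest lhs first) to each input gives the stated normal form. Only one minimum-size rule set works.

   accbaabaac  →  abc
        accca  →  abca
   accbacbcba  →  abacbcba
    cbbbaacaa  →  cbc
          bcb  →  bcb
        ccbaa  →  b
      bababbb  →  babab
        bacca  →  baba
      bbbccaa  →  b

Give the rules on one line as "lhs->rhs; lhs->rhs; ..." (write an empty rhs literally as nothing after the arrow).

  | accbaabaac => abbaabaac => abaabaac => abbaac => abaac => abc
  | accca => abca
  | accbacbcba => abbacbcba => abacbcba
  | cbbbaacaa => cbbaacaa => cbaacaa => cbcaa => cbc

aa->; bb->b; cc->b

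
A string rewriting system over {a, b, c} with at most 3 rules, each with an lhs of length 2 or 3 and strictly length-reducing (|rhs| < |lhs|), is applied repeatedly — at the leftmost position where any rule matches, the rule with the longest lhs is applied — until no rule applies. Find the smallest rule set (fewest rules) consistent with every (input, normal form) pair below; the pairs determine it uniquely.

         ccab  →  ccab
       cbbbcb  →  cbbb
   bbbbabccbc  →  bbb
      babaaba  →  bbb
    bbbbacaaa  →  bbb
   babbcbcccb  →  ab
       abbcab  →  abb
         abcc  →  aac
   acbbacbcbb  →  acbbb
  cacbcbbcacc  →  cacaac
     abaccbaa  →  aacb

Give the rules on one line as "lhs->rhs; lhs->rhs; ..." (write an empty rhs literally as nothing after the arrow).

ba->b; bc->a

  | ccab
  | cbbbcb => cbbab => cbbb
  | bbbbabccbc => bbbbbccbc => bbbbacbc => bbbbcbc => bbbabc => bbbbc => bbba => bbb
  | babaaba => bbaaba => bbaba => bbba => bbb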